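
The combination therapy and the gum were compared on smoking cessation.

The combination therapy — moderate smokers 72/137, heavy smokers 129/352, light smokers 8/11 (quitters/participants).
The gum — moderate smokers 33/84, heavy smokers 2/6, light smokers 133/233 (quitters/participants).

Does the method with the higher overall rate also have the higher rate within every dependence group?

Moderate smokers: the combination therapy 72/137 = 52.6%, the gum 33/84 = 39.3% → the combination therapy
Heavy smokers: the combination therapy 129/352 = 36.6%, the gum 2/6 = 33.3% → the combination therapy
Light smokers: the combination therapy 8/11 = 72.7%, the gum 133/233 = 57.1% → the combination therapy
Overall: the combination therapy 209/500 = 41.8%, the gum 168/323 = 52.0% → the gum
The combination therapy wins each dependence group but the gum wins overall — the comparison reverses. The combination therapy's participants skew toward heavy smokers, which has a lower base rate.

No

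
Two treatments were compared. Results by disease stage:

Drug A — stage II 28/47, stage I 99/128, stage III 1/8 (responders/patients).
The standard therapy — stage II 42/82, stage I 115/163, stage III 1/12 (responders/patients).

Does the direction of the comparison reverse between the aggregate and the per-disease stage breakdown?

Stage II: Drug A 28/47 = 59.6%, the standard therapy 42/82 = 51.2% → Drug A
Stage I: Drug A 99/128 = 77.3%, the standard therapy 115/163 = 70.6% → Drug A
Stage III: Drug A 1/8 = 12.5%, the standard therapy 1/12 = 8.3% → Drug A
Overall: Drug A 128/183 = 69.9%, the standard therapy 158/257 = 61.5% → Drug A
Drug A wins overall and in every disease group — no reversal.

No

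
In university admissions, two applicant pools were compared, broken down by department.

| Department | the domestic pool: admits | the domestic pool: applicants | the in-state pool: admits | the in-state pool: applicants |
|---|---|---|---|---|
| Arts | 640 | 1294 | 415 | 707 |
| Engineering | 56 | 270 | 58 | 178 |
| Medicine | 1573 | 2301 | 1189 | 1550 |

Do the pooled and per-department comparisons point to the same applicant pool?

Arts: the domestic pool 640/1294 = 49.5%, the in-state pool 415/707 = 58.7% → the in-state pool
Engineering: the domestic pool 56/270 = 20.7%, the in-state pool 58/178 = 32.6% → the in-state pool
Medicine: the domestic pool 1573/2301 = 68.4%, the in-state pool 1189/1550 = 76.7% → the in-state pool
Overall: the domestic pool 2269/3865 = 58.7%, the in-state pool 1662/2435 = 68.3% → the in-state pool
The in-state pool wins overall and in every department group — no reversal.

Yes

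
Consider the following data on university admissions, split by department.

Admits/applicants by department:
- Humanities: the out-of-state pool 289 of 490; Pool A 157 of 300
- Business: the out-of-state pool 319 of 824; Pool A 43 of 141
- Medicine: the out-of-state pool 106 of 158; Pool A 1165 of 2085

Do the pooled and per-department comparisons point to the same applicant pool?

Humanities: the out-of-state pool 289/490 = 59.0%, Pool A 157/300 = 52.3% → the out-of-state pool
Business: the out-of-state pool 319/824 = 38.7%, Pool A 43/141 = 30.5% → the out-of-state pool
Medicine: the out-of-state pool 106/158 = 67.1%, Pool A 1165/2085 = 55.9% → the out-of-state pool
Overall: the out-of-state pool 714/1472 = 48.5%, Pool A 1365/2526 = 54.0% → Pool A
The out-of-state pool wins each department group but Pool A wins overall — the comparison reverses. The out-of-state pool's applicants skew toward Business, which has a lower base rate.

No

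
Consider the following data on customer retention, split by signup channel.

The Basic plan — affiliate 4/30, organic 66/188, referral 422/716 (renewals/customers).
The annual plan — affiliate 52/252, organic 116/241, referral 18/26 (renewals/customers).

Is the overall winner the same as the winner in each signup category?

No

Affiliate: the Basic plan 4/30 = 13.3%, the annual plan 52/252 = 20.6% → the annual plan
Organic: the Basic plan 66/188 = 35.1%, the annual plan 116/241 = 48.1% → the annual plan
Referral: the Basic plan 422/716 = 58.9%, the annual plan 18/26 = 69.2% → the annual plan
Overall: the Basic plan 492/934 = 52.7%, the annual plan 186/519 = 35.8% → the Basic plan
The annual plan wins each signup group but the Basic plan wins overall — the comparison reverses. The annual plan's customers skew toward affiliate, which has a lower base rate.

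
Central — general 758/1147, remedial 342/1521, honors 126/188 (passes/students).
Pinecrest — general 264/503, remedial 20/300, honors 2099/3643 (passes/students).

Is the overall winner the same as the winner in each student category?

No

General: Central 758/1147 = 66.1%, Pinecrest 264/503 = 52.5% → Central
Remedial: Central 342/1521 = 22.5%, Pinecrest 20/300 = 6.7% → Central
Honors: Central 126/188 = 67.0%, Pinecrest 2099/3643 = 57.6% → Central
Overall: Central 1226/2856 = 42.9%, Pinecrest 2383/4446 = 53.6% → Pinecrest
Central wins each student group but Pinecrest wins overall — the comparison reverses. Central's students skew toward remedial, which has a lower base rate.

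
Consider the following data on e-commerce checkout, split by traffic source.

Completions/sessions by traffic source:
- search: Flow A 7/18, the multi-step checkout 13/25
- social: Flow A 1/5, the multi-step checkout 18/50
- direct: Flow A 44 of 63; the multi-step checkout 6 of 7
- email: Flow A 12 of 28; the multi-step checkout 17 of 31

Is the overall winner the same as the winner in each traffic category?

Search: Flow A 7/18 = 38.9%, the multi-step checkout 13/25 = 52.0% → the multi-step checkout
Social: Flow A 1/5 = 20.0%, the multi-step checkout 18/50 = 36.0% → the multi-step checkout
Direct: Flow A 44/63 = 69.8%, the multi-step checkout 6/7 = 85.7% → the multi-step checkout
Email: Flow A 12/28 = 42.9%, the multi-step checkout 17/31 = 54.8% → the multi-step checkout
Overall: Flow A 64/114 = 56.1%, the multi-step checkout 54/113 = 47.8% → Flow A
The multi-step checkout wins each traffic group but Flow A wins overall — the comparison reverses. The multi-step checkout's sessions skew toward social, which has a lower base rate.

No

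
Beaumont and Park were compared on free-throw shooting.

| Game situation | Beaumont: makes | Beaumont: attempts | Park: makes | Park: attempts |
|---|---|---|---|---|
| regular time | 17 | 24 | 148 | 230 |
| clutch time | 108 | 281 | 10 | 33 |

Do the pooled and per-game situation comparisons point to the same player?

No

Regular time: Beaumont 17/24 = 70.8%, Park 148/230 = 64.3% → Beaumont
Clutch time: Beaumont 108/281 = 38.4%, Park 10/33 = 30.3% → Beaumont
Overall: Beaumont 125/305 = 41.0%, Park 158/263 = 60.1% → Park
Beaumont wins each game group but Park wins overall — the comparison reverses. Beaumont's attempts skew toward clutch time, which has a lower base rate.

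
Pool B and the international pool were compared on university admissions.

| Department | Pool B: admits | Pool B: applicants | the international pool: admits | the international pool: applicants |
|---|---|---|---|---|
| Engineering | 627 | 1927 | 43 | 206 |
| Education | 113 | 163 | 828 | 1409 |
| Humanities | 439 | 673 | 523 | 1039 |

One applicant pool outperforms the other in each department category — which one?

Pool B

Engineering: Pool B 627/1927 = 32.5%, the international pool 43/206 = 20.9% → Pool B
Education: Pool B 113/163 = 69.3%, the international pool 828/1409 = 58.8% → Pool B
Humanities: Pool B 439/673 = 65.2%, the international pool 523/1039 = 50.3% → Pool B
Pool B has the higher rate in all 3 groups.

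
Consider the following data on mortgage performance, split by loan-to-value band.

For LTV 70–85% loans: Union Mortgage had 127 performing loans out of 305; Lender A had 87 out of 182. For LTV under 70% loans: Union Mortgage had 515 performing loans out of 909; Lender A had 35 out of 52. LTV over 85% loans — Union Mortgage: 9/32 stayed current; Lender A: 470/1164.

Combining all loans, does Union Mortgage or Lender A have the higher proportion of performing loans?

LTV 70–85%: Union Mortgage 127/305 = 41.6%, Lender A 87/182 = 47.8% → Lender A
LTV under 70%: Union Mortgage 515/909 = 56.7%, Lender A 35/52 = 67.3% → Lender A
LTV over 85%: Union Mortgage 9/32 = 28.1%, Lender A 470/1164 = 40.4% → Lender A
Overall: Union Mortgage 651/1246 = 52.2%, Lender A 592/1398 = 42.3% → Union Mortgage
(Lender A wins every loan-to-value group but Union Mortgage wins overall — Lender A's loans skew toward the low-rate LTV over 85% group.)

Union Mortgage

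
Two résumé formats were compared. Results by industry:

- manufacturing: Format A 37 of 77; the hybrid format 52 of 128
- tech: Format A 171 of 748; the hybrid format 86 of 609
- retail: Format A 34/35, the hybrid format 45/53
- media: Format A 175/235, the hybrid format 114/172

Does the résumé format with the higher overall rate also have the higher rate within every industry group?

Yes

Manufacturing: Format A 37/77 = 48.1%, the hybrid format 52/128 = 40.6% → Format A
Tech: Format A 171/748 = 22.9%, the hybrid format 86/609 = 14.1% → Format A
Retail: Format A 34/35 = 97.1%, the hybrid format 45/53 = 84.9% → Format A
Media: Format A 175/235 = 74.5%, the hybrid format 114/172 = 66.3% → Format A
Overall: Format A 417/1095 = 38.1%, the hybrid format 297/962 = 30.9% → Format A
Format A wins overall and in every industry group — no reversal.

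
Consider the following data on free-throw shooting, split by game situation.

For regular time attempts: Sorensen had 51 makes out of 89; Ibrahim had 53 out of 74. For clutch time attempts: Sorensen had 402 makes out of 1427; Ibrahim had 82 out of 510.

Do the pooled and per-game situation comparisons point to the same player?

No

Regular time: Sorensen 51/89 = 57.3%, Ibrahim 53/74 = 71.6% → Ibrahim
Clutch time: Sorensen 402/1427 = 28.2%, Ibrahim 82/510 = 16.1% → Sorensen
Overall: Sorensen 453/1516 = 29.9%, Ibrahim 135/584 = 23.1% → Sorensen
Neither sweeps: Sorensen wins 1 of 2 groups, Ibrahim wins 1. Sorensen wins overall but not every group — no Simpson reversal.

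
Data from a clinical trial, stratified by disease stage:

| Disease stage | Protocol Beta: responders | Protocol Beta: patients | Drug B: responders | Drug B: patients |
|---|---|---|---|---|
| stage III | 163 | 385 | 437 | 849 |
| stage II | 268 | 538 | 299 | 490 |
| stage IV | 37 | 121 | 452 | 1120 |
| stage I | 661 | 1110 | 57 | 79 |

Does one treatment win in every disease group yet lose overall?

Yes

Stage III: Protocol Beta 163/385 = 42.3%, Drug B 437/849 = 51.5% → Drug B
Stage II: Protocol Beta 268/538 = 49.8%, Drug B 299/490 = 61.0% → Drug B
Stage IV: Protocol Beta 37/121 = 30.6%, Drug B 452/1120 = 40.4% → Drug B
Stage I: Protocol Beta 661/1110 = 59.5%, Drug B 57/79 = 72.2% → Drug B
Overall: Protocol Beta 1129/2154 = 52.4%, Drug B 1245/2538 = 49.1% → Protocol Beta
Drug B wins each disease group but Protocol Beta wins overall — the comparison reverses. Drug B's patients skew toward stage IV, which has a lower base rate.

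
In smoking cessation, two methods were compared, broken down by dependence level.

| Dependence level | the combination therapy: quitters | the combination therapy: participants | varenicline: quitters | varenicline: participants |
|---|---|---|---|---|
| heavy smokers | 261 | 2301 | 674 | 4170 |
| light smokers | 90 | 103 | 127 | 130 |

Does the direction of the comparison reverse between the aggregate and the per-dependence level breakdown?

No

Heavy smokers: the combination therapy 261/2301 = 11.3%, varenicline 674/4170 = 16.2% → varenicline
Light smokers: the combination therapy 90/103 = 87.4%, varenicline 127/130 = 97.7% → varenicline
Overall: the combination therapy 351/2404 = 14.6%, varenicline 801/4300 = 18.6% → varenicline
Varenicline wins overall and in every dependence group — no reversal.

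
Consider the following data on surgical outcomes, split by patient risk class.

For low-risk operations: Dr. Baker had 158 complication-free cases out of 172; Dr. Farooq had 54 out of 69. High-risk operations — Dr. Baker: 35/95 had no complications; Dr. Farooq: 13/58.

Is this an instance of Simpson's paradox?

Low-risk: Dr. Baker 158/172 = 91.9%, Dr. Farooq 54/69 = 78.3% → Dr. Baker
High-risk: Dr. Baker 35/95 = 36.8%, Dr. Farooq 13/58 = 22.4% → Dr. Baker
Overall: Dr. Baker 193/267 = 72.3%, Dr. Farooq 67/127 = 52.8% → Dr. Baker
Dr. Baker wins overall and in every patient risk group — no reversal.

No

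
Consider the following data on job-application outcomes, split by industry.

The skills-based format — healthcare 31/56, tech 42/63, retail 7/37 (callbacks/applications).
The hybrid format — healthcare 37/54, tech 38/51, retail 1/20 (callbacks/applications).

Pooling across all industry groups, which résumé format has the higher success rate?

the hybrid format

Healthcare: the skills-based format 31/56 = 55.4%, the hybrid format 37/54 = 68.5% → the hybrid format
Tech: the skills-based format 42/63 = 66.7%, the hybrid format 38/51 = 74.5% → the hybrid format
Retail: the skills-based format 7/37 = 18.9%, the hybrid format 1/20 = 5.0% → the skills-based format
Overall: the skills-based format 80/156 = 51.3%, the hybrid format 76/125 = 60.8% → the hybrid format
(Neither sweeps every industry group, but the hybrid format has the higher pooled rate.)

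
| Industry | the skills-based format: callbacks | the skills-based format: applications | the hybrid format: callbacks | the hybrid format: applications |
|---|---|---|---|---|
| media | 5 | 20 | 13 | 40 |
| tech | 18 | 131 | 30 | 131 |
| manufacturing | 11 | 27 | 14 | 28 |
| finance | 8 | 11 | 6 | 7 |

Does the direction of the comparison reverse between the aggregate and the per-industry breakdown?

No

Media: the skills-based format 5/20 = 25.0%, the hybrid format 13/40 = 32.5% → the hybrid format
Tech: the skills-based format 18/131 = 13.7%, the hybrid format 30/131 = 22.9% → the hybrid format
Manufacturing: the skills-based format 11/27 = 40.7%, the hybrid format 14/28 = 50.0% → the hybrid format
Finance: the skills-based format 8/11 = 72.7%, the hybrid format 6/7 = 85.7% → the hybrid format
Overall: the skills-based format 42/189 = 22.2%, the hybrid format 63/206 = 30.6% → the hybrid format
The hybrid format wins overall and in every industry group — no reversal.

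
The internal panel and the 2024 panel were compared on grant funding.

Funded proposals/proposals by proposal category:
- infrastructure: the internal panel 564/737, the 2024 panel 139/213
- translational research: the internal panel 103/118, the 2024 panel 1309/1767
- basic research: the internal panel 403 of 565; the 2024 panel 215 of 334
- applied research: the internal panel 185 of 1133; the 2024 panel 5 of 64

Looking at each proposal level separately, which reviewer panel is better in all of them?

Infrastructure: the internal panel 564/737 = 76.5%, the 2024 panel 139/213 = 65.3% → the internal panel
Translational research: the internal panel 103/118 = 87.3%, the 2024 panel 1309/1767 = 74.1% → the internal panel
Basic research: the internal panel 403/565 = 71.3%, the 2024 panel 215/334 = 64.4% → the internal panel
Applied research: the internal panel 185/1133 = 16.3%, the 2024 panel 5/64 = 7.8% → the internal panel
The internal panel has the higher rate in all 4 groups.

the internal panel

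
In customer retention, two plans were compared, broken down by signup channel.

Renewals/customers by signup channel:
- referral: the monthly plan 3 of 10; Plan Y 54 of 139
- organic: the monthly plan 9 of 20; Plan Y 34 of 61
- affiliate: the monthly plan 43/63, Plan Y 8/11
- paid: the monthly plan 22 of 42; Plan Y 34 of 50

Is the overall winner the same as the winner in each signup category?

Referral: the monthly plan 3/10 = 30.0%, Plan Y 54/139 = 38.8% → Plan Y
Organic: the monthly plan 9/20 = 45.0%, Plan Y 34/61 = 55.7% → Plan Y
Affiliate: the monthly plan 43/63 = 68.3%, Plan Y 8/11 = 72.7% → Plan Y
Paid: the monthly plan 22/42 = 52.4%, Plan Y 34/50 = 68.0% → Plan Y
Overall: the monthly plan 77/135 = 57.0%, Plan Y 130/261 = 49.8% → the monthly plan
Plan Y wins each signup group but the monthly plan wins overall — the comparison reverses. Plan Y's customers skew toward referral, which has a lower base rate.

No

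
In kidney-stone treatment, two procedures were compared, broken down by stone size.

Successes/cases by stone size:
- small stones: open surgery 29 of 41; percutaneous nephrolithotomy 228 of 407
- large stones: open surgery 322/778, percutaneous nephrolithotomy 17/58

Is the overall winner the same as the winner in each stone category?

Small stones: open surgery 29/41 = 70.7%, percutaneous nephrolithotomy 228/407 = 56.0% → open surgery
Large stones: open surgery 322/778 = 41.4%, percutaneous nephrolithotomy 17/58 = 29.3% → open surgery
Overall: open surgery 351/819 = 42.9%, percutaneous nephrolithotomy 245/465 = 52.7% → percutaneous nephrolithotomy
Open surgery wins each stone group but percutaneous nephrolithotomy wins overall — the comparison reverses. Open surgery's cases skew toward large stones, which has a lower base rate.

No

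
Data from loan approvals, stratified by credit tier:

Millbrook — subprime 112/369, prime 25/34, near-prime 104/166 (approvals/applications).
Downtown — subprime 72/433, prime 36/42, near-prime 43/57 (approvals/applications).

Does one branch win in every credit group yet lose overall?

No

Subprime: Millbrook 112/369 = 30.4%, Downtown 72/433 = 16.6% → Millbrook
Prime: Millbrook 25/34 = 73.5%, Downtown 36/42 = 85.7% → Downtown
Near-prime: Millbrook 104/166 = 62.7%, Downtown 43/57 = 75.4% → Downtown
Overall: Millbrook 241/569 = 42.4%, Downtown 151/532 = 28.4% → Millbrook
Neither sweeps: Millbrook wins 1 of 3 groups, Downtown wins 2. Millbrook wins overall but not every group — no Simpson reversal.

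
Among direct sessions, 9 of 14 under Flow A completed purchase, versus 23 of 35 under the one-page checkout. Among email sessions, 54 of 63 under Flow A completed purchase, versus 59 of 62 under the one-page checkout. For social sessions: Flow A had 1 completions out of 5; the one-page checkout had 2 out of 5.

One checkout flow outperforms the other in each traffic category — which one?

the one-page checkout

Direct: Flow A 9/14 = 64.3%, the one-page checkout 23/35 = 65.7% → the one-page checkout
Email: Flow A 54/63 = 85.7%, the one-page checkout 59/62 = 95.2% → the one-page checkout
Social: Flow A 1/5 = 20.0%, the one-page checkout 2/5 = 40.0% → the one-page checkout
The one-page checkout has the higher rate in all 3 groups.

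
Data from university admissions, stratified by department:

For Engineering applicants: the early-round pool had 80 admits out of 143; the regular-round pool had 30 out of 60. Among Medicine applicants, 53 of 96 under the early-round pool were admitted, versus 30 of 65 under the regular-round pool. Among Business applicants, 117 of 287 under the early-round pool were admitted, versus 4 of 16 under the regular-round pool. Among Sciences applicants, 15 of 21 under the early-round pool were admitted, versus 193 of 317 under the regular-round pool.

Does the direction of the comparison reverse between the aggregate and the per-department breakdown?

Yes

Engineering: the early-round pool 80/143 = 55.9%, the regular-round pool 30/60 = 50.0% → the early-round pool
Medicine: the early-round pool 53/96 = 55.2%, the regular-round pool 30/65 = 46.2% → the early-round pool
Business: the early-round pool 117/287 = 40.8%, the regular-round pool 4/16 = 25.0% → the early-round pool
Sciences: the early-round pool 15/21 = 71.4%, the regular-round pool 193/317 = 60.9% → the early-round pool
Overall: the early-round pool 265/547 = 48.4%, the regular-round pool 257/458 = 56.1% → the regular-round pool
The early-round pool wins each department group but the regular-round pool wins overall — the comparison reverses. The early-round pool's applicants skew toward Business, which has a lower base rate.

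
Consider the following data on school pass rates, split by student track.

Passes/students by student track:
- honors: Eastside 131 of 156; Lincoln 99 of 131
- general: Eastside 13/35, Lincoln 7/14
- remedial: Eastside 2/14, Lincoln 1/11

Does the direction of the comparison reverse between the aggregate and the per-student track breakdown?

Honors: Eastside 131/156 = 84.0%, Lincoln 99/131 = 75.6% → Eastside
General: Eastside 13/35 = 37.1%, Lincoln 7/14 = 50.0% → Lincoln
Remedial: Eastside 2/14 = 14.3%, Lincoln 1/11 = 9.1% → Eastside
Overall: Eastside 146/205 = 71.2%, Lincoln 107/156 = 68.6% → Eastside
Neither sweeps: Eastside wins 2 of 3 groups, Lincoln wins 1. Eastside wins overall but not every group — no Simpson reversal.

No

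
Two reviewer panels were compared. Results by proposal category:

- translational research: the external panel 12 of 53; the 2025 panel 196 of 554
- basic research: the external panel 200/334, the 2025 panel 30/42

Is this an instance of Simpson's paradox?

Translational research: the external panel 12/53 = 22.6%, the 2025 panel 196/554 = 35.4% → the 2025 panel
Basic research: the external panel 200/334 = 59.9%, the 2025 panel 30/42 = 71.4% → the 2025 panel
Overall: the external panel 212/387 = 54.8%, the 2025 panel 226/596 = 37.9% → the external panel
The 2025 panel wins each proposal group but the external panel wins overall — the comparison reverses. The 2025 panel's proposals skew toward translational research, which has a lower base rate.

Yes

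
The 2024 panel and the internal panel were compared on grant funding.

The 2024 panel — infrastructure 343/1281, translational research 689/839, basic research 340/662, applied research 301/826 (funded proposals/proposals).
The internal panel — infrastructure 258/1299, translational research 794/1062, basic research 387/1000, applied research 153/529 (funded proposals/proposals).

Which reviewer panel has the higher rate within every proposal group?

Infrastructure: the 2024 panel 343/1281 = 26.8%, the internal panel 258/1299 = 19.9% → the 2024 panel
Translational research: the 2024 panel 689/839 = 82.1%, the internal panel 794/1062 = 74.8% → the 2024 panel
Basic research: the 2024 panel 340/662 = 51.4%, the internal panel 387/1000 = 38.7% → the 2024 panel
Applied research: the 2024 panel 301/826 = 36.4%, the internal panel 153/529 = 28.9% → the 2024 panel
The 2024 panel has the higher rate in all 4 groups.

the 2024 panel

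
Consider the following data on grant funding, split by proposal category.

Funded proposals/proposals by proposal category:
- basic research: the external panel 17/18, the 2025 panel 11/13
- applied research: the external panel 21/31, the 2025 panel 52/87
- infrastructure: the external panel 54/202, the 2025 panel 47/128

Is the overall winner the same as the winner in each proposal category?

Basic research: the external panel 17/18 = 94.4%, the 2025 panel 11/13 = 84.6% → the external panel
Applied research: the external panel 21/31 = 67.7%, the 2025 panel 52/87 = 59.8% → the external panel
Infrastructure: the external panel 54/202 = 26.7%, the 2025 panel 47/128 = 36.7% → the 2025 panel
Overall: the external panel 92/251 = 36.7%, the 2025 panel 110/228 = 48.2% → the 2025 panel
Neither sweeps: the external panel wins 2 of 3 groups, the 2025 panel wins 1. The 2025 panel wins overall but not every group — no Simpson reversal.

No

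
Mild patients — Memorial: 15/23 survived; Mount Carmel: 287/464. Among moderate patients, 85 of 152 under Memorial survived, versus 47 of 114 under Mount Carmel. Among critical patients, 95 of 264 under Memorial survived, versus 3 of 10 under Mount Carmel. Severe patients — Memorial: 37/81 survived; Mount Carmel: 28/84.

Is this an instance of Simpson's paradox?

Mild: Memorial 15/23 = 65.2%, Mount Carmel 287/464 = 61.9% → Memorial
Moderate: Memorial 85/152 = 55.9%, Mount Carmel 47/114 = 41.2% → Memorial
Critical: Memorial 95/264 = 36.0%, Mount Carmel 3/10 = 30.0% → Memorial
Severe: Memorial 37/81 = 45.7%, Mount Carmel 28/84 = 33.3% → Memorial
Overall: Memorial 232/520 = 44.6%, Mount Carmel 365/672 = 54.3% → Mount Carmel
Memorial wins each case group but Mount Carmel wins overall — the comparison reverses. Memorial's patients skew toward critical, which has a lower base rate.

Yes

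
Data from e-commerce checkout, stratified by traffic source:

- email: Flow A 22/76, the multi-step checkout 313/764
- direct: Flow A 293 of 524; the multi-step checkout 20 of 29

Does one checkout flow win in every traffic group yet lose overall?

Email: Flow A 22/76 = 28.9%, the multi-step checkout 313/764 = 41.0% → the multi-step checkout
Direct: Flow A 293/524 = 55.9%, the multi-step checkout 20/29 = 69.0% → the multi-step checkout
Overall: Flow A 315/600 = 52.5%, the multi-step checkout 333/793 = 42.0% → Flow A
The multi-step checkout wins each traffic group but Flow A wins overall — the comparison reverses. The multi-step checkout's sessions skew toward email, which has a lower base rate.

Yes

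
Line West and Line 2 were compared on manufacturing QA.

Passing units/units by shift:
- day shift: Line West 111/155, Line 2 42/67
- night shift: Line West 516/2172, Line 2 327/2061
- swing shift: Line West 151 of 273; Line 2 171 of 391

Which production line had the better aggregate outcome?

Line West

Day shift: Line West 111/155 = 71.6%, Line 2 42/67 = 62.7% → Line West
Night shift: Line West 516/2172 = 23.8%, Line 2 327/2061 = 15.9% → Line West
Swing shift: Line West 151/273 = 55.3%, Line 2 171/391 = 43.7% → Line West
Overall: Line West 778/2600 = 29.9%, Line 2 540/2519 = 21.4% → Line West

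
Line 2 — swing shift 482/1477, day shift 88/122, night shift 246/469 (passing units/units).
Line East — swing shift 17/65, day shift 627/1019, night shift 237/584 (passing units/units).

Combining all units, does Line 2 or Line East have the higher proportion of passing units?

Line East

Swing shift: Line 2 482/1477 = 32.6%, Line East 17/65 = 26.2% → Line 2
Day shift: Line 2 88/122 = 72.1%, Line East 627/1019 = 61.5% → Line 2
Night shift: Line 2 246/469 = 52.5%, Line East 237/584 = 40.6% → Line 2
Overall: Line 2 816/2068 = 39.5%, Line East 881/1668 = 52.8% → Line East
(Line 2 wins every shift group but Line East wins overall — Line 2's units skew toward the low-rate swing shift group.)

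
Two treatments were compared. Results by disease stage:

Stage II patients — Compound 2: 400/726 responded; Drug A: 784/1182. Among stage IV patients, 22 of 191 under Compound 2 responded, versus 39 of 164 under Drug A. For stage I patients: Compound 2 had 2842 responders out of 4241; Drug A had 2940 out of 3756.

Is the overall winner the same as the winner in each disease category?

Yes

Stage II: Compound 2 400/726 = 55.1%, Drug A 784/1182 = 66.3% → Drug A
Stage IV: Compound 2 22/191 = 11.5%, Drug A 39/164 = 23.8% → Drug A
Stage I: Compound 2 2842/4241 = 67.0%, Drug A 2940/3756 = 78.3% → Drug A
Overall: Compound 2 3264/5158 = 63.3%, Drug A 3763/5102 = 73.8% → Drug A
Drug A wins overall and in every disease group — no reversal.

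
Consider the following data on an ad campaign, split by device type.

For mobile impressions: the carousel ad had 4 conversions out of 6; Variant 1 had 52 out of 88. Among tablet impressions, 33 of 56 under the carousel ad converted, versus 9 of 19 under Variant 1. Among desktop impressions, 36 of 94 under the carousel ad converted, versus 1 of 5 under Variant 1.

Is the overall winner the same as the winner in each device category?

No

Mobile: the carousel ad 4/6 = 66.7%, Variant 1 52/88 = 59.1% → the carousel ad
Tablet: the carousel ad 33/56 = 58.9%, Variant 1 9/19 = 47.4% → the carousel ad
Desktop: the carousel ad 36/94 = 38.3%, Variant 1 1/5 = 20.0% → the carousel ad
Overall: the carousel ad 73/156 = 46.8%, Variant 1 62/112 = 55.4% → Variant 1
The carousel ad wins each device group but Variant 1 wins overall — the comparison reverses. The carousel ad's impressions skew toward desktop, which has a lower base rate.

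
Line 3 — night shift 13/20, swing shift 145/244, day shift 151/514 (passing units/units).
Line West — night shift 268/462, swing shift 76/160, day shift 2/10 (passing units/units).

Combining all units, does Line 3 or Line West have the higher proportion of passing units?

Night shift: Line 3 13/20 = 65.0%, Line West 268/462 = 58.0% → Line 3
Swing shift: Line 3 145/244 = 59.4%, Line West 76/160 = 47.5% → Line 3
Day shift: Line 3 151/514 = 29.4%, Line West 2/10 = 20.0% → Line 3
Overall: Line 3 309/778 = 39.7%, Line West 346/632 = 54.7% → Line West
(Line 3 wins every shift group but Line West wins overall — Line 3's units skew toward the low-rate day shift group.)

Line West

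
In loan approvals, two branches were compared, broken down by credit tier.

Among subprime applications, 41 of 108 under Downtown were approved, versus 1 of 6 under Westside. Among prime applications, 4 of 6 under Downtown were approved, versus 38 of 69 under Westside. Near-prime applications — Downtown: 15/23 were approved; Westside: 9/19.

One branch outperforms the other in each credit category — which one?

Downtown

Subprime: Downtown 41/108 = 38.0%, Westside 1/6 = 16.7% → Downtown
Prime: Downtown 4/6 = 66.7%, Westside 38/69 = 55.1% → Downtown
Near-prime: Downtown 15/23 = 65.2%, Westside 9/19 = 47.4% → Downtown
Downtown has the higher rate in all 3 groups.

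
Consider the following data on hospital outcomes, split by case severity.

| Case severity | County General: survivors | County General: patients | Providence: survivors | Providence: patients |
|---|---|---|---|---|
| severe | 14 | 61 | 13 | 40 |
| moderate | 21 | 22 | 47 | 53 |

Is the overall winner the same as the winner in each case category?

Severe: County General 14/61 = 23.0%, Providence 13/40 = 32.5% → Providence
Moderate: County General 21/22 = 95.5%, Providence 47/53 = 88.7% → County General
Overall: County General 35/83 = 42.2%, Providence 60/93 = 64.5% → Providence
Neither sweeps: County General wins 1 of 2 groups, Providence wins 1. Providence wins overall but not every group — no Simpson reversal.

No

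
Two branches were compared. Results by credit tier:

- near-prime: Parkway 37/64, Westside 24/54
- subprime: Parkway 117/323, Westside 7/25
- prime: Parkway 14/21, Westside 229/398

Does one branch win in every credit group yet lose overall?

Yes

Near-prime: Parkway 37/64 = 57.8%, Westside 24/54 = 44.4% → Parkway
Subprime: Parkway 117/323 = 36.2%, Westside 7/25 = 28.0% → Parkway
Prime: Parkway 14/21 = 66.7%, Westside 229/398 = 57.5% → Parkway
Overall: Parkway 168/408 = 41.2%, Westside 260/477 = 54.5% → Westside
Parkway wins each credit group but Westside wins overall — the comparison reverses. Parkway's applications skew toward subprime, which has a lower base rate.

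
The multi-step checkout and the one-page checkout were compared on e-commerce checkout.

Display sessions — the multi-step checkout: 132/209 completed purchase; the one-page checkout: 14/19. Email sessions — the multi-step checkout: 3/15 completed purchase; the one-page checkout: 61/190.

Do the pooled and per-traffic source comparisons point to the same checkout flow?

No

Display: the multi-step checkout 132/209 = 63.2%, the one-page checkout 14/19 = 73.7% → the one-page checkout
Email: the multi-step checkout 3/15 = 20.0%, the one-page checkout 61/190 = 32.1% → the one-page checkout
Overall: the multi-step checkout 135/224 = 60.3%, the one-page checkout 75/209 = 35.9% → the multi-step checkout
The one-page checkout wins each traffic group but the multi-step checkout wins overall — the comparison reverses. The one-page checkout's sessions skew toward email, which has a lower base rate.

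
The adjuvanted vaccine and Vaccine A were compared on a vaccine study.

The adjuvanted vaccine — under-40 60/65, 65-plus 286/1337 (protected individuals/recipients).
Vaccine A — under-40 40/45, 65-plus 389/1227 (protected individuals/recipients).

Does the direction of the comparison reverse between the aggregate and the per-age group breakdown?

No

Under-40: the adjuvanted vaccine 60/65 = 92.3%, Vaccine A 40/45 = 88.9% → the adjuvanted vaccine
65-plus: the adjuvanted vaccine 286/1337 = 21.4%, Vaccine A 389/1227 = 31.7% → Vaccine A
Overall: the adjuvanted vaccine 346/1402 = 24.7%, Vaccine A 429/1272 = 33.7% → Vaccine A
Neither sweeps: the adjuvanted vaccine wins 1 of 2 groups, Vaccine A wins 1. Vaccine A wins overall but not every group — no Simpson reversal.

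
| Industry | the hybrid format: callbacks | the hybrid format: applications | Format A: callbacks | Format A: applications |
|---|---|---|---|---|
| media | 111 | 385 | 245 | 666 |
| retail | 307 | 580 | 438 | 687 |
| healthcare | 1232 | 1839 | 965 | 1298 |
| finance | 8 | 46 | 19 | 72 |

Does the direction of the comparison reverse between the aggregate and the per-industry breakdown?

No

Media: the hybrid format 111/385 = 28.8%, Format A 245/666 = 36.8% → Format A
Retail: the hybrid format 307/580 = 52.9%, Format A 438/687 = 63.8% → Format A
Healthcare: the hybrid format 1232/1839 = 67.0%, Format A 965/1298 = 74.3% → Format A
Finance: the hybrid format 8/46 = 17.4%, Format A 19/72 = 26.4% → Format A
Overall: the hybrid format 1658/2850 = 58.2%, Format A 1667/2723 = 61.2% → Format A
Format A wins overall and in every industry group — no reversal.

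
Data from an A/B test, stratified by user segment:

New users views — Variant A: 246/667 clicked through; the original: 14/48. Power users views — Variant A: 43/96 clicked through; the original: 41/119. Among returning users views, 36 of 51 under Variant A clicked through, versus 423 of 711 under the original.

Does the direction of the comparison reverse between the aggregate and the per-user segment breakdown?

Yes

New users: Variant A 246/667 = 36.9%, the original 14/48 = 29.2% → Variant A
Power users: Variant A 43/96 = 44.8%, the original 41/119 = 34.5% → Variant A
Returning users: Variant A 36/51 = 70.6%, the original 423/711 = 59.5% → Variant A
Overall: Variant A 325/814 = 39.9%, the original 478/878 = 54.4% → the original
Variant A wins each user group but the original wins overall — the comparison reverses. Variant A's views skew toward new users, which has a lower base rate.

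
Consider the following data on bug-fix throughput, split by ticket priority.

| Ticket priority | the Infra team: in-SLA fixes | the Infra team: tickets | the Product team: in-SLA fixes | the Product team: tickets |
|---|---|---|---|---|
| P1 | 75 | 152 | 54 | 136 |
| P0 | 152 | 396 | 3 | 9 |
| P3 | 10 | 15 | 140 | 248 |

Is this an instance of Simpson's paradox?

P1: the Infra team 75/152 = 49.3%, the Product team 54/136 = 39.7% → the Infra team
P0: the Infra team 152/396 = 38.4%, the Product team 3/9 = 33.3% → the Infra team
P3: the Infra team 10/15 = 66.7%, the Product team 140/248 = 56.5% → the Infra team
Overall: the Infra team 237/563 = 42.1%, the Product team 197/393 = 50.1% → the Product team
The Infra team wins each ticket group but the Product team wins overall — the comparison reverses. The Infra team's tickets skew toward P0, which has a lower base rate.

Yes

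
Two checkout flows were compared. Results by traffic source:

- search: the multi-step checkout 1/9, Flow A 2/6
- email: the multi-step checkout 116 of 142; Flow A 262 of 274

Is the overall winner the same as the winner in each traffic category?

Search: the multi-step checkout 1/9 = 11.1%, Flow A 2/6 = 33.3% → Flow A
Email: the multi-step checkout 116/142 = 81.7%, Flow A 262/274 = 95.6% → Flow A
Overall: the multi-step checkout 117/151 = 77.5%, Flow A 264/280 = 94.3% → Flow A
Flow A wins overall and in every traffic group — no reversal.

Yes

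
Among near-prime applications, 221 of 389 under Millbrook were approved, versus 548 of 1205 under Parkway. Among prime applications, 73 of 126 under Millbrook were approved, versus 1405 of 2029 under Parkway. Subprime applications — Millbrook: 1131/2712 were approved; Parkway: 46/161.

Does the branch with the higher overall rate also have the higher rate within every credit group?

Near-prime: Millbrook 221/389 = 56.8%, Parkway 548/1205 = 45.5% → Millbrook
Prime: Millbrook 73/126 = 57.9%, Parkway 1405/2029 = 69.2% → Parkway
Subprime: Millbrook 1131/2712 = 41.7%, Parkway 46/161 = 28.6% → Millbrook
Overall: Millbrook 1425/3227 = 44.2%, Parkway 1999/3395 = 58.9% → Parkway
Neither sweeps: Millbrook wins 2 of 3 groups, Parkway wins 1. Parkway wins overall but not every group — no Simpson reversal.

No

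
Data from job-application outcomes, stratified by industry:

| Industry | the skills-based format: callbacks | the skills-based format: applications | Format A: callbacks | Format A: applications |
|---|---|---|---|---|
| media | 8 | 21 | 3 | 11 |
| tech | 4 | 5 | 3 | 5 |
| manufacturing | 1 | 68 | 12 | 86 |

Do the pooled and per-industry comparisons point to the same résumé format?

Media: the skills-based format 8/21 = 38.1%, Format A 3/11 = 27.3% → the skills-based format
Tech: the skills-based format 4/5 = 80.0%, Format A 3/5 = 60.0% → the skills-based format
Manufacturing: the skills-based format 1/68 = 1.5%, Format A 12/86 = 14.0% → Format A
Overall: the skills-based format 13/94 = 13.8%, Format A 18/102 = 17.6% → Format A
Neither sweeps: the skills-based format wins 2 of 3 groups, Format A wins 1. Format A wins overall but not every group — no Simpson reversal.

No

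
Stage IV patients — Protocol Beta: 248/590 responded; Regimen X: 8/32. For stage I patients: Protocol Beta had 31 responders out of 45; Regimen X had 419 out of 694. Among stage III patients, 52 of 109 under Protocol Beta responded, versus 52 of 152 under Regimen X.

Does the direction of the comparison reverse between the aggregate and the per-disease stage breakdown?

Yes

Stage IV: Protocol Beta 248/590 = 42.0%, Regimen X 8/32 = 25.0% → Protocol Beta
Stage I: Protocol Beta 31/45 = 68.9%, Regimen X 419/694 = 60.4% → Protocol Beta
Stage III: Protocol Beta 52/109 = 47.7%, Regimen X 52/152 = 34.2% → Protocol Beta
Overall: Protocol Beta 331/744 = 44.5%, Regimen X 479/878 = 54.6% → Regimen X
Protocol Beta wins each disease group but Regimen X wins overall — the comparison reverses. Protocol Beta's patients skew toward stage IV, which has a lower base rate.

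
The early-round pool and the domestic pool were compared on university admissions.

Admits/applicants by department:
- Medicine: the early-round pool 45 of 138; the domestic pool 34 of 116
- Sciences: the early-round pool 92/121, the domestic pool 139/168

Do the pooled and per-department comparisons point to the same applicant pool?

Medicine: the early-round pool 45/138 = 32.6%, the domestic pool 34/116 = 29.3% → the early-round pool
Sciences: the early-round pool 92/121 = 76.0%, the domestic pool 139/168 = 82.7% → the domestic pool
Overall: the early-round pool 137/259 = 52.9%, the domestic pool 173/284 = 60.9% → the domestic pool
Neither sweeps: the early-round pool wins 1 of 2 groups, the domestic pool wins 1. The domestic pool wins overall but not every group — no Simpson reversal.

No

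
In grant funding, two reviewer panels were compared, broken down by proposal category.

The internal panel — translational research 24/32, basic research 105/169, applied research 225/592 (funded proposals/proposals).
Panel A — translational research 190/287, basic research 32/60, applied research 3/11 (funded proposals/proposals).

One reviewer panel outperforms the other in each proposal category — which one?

Translational research: the internal panel 24/32 = 75.0%, Panel A 190/287 = 66.2% → the internal panel
Basic research: the internal panel 105/169 = 62.1%, Panel A 32/60 = 53.3% → the internal panel
Applied research: the internal panel 225/592 = 38.0%, Panel A 3/11 = 27.3% → the internal panel
The internal panel has the higher rate in all 3 groups.

the internal panel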